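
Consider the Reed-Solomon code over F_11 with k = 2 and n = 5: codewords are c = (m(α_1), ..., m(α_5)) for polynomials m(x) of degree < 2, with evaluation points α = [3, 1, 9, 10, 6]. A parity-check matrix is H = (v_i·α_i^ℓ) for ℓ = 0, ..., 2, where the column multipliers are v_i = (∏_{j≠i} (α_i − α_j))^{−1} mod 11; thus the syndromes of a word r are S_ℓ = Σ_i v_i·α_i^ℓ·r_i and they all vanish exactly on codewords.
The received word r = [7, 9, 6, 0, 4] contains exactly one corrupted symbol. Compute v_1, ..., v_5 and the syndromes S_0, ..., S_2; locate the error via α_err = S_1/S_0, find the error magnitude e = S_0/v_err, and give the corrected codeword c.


S = (6, 10, 2), error at position 3, error magnitude e = 5, c = [7, 9, 1, 0, 4].

Step 1: column multipliers v_i = (∏_{j≠i}(α_i − α_j))^{−1} mod 11.
  i = 1 (α = 3): (3−1)(3−9)(3−10)(3−6) = 2·(−6)·(−7)·(−3) = −252 ≡ 1, so v_1 = 1^{−1} = 1 (mod 11).
  i = 2 (α = 1): (1−3)(1−9)(1−10)(1−6) = (−2)·(−8)·(−9)·(−5) = 720 ≡ 5, so v_2 = 5^{−1} = 9 (mod 11).
  i = 3 (α = 9): (9−3)(9−1)(9−10)(9−6) = 6·8·(−1)·3 = −144 ≡ 10, so v_3 = 10^{−1} = 10 (mod 11).
  i = 4 (α = 10): (10−3)(10−1)(10−9)(10−6) = 7·9·1·4 = 252 ≡ 10, so v_4 = 10^{−1} = 10 (mod 11).
  i = 5 (α = 6): (6−3)(6−1)(6−9)(6−10) = 3·5·(−3)·(−4) = 180 ≡ 4, so v_5 = 4^{−1} = 3 (mod 11).
  v = [1, 9, 10, 10, 3].
Step 2: syndromes of r = [7, 9, 6, 0, 4] (all sums mod 11).
  S_0 = Σ v_i r_i = 1·7 + 9·9 + 10·6 + 10·0 + 3·4 = 160 ≡ 6.
  S_1 = Σ v_i α_i r_i = 1·3·7 + 9·1·9 + 10·9·6 + 10·10·0 + 3·6·4 = 714 ≡ 10.
  α_i^2 mod 11 = [9, 1, 4, 1, 3].
  S_2 = Σ v_i α_i^2 r_i = 1·9·7 + 9·1·9 + 10·4·6 + 10·1·0 + 3·3·4 = 420 ≡ 2.
  S = (6, 10, 2) ≠ 0, so r is not a codeword (an error is present).
Step 3: locate the error. For a single error e at position i, S_ℓ = v_i·e·α_i^ℓ, so α_err = S_1/S_0.
  S_0^{−1} = 6^{−1} = 2 (mod 11), so α_err = 10·2 = 20 ≡ 9 = α_3. Error position i = 3.
  Consistency check: S_2/S_1 = 2·10 = 20 ≡ 9 = α_err ✓ (single-error assumption holds).
Step 4: error magnitude e = S_0/v_3 = S_0·∏_{j≠3}(α_3 − α_j) = 6·10 = 60 ≡ 5 (mod 11).
Step 5: correct position 3: c_3 = r_3 − e = 6 − 5 ≡ 1 (mod 11). Hence c = [7, 9, 1, 0, 4].
  Check: interpolating c through the α_i gives m(x) = 10 + 10·x (degree < 2) with m(α_i) = c_i for every i, so c is indeed a codeword.


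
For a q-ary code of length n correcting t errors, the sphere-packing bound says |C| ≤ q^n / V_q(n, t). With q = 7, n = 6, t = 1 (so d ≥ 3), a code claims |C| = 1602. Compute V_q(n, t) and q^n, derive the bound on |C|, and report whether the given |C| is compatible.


V_q(n, t) = 37, q^n = 117649, Hamming bound = 3179, |C| = 1602 ≤ bound (satisfied).

Step 1: Compute V_q(n, t) = Σ_{j=0}^1 C(n, j) (q−1)^j.
  j = 0: C(6,0)·(6)^0 = 1·1 = 1.
  j = 1: C(6,1)·(6)^1 = 6·6 = 36.
  V_q(n, t) = 1 + 36 = 37.
Step 2: q^n = 7^6 = 117649.
Step 3: Hamming bound ⌊q^n / V_q(n,t)⌋ = ⌊117649/37⌋ = 3179.
Step 4: Compare |C| = 1602 to 3179: satisfied.
The claimed |C| lies below the Hamming bound.


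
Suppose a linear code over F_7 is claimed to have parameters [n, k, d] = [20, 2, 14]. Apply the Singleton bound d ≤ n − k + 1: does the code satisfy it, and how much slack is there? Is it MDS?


Singleton RHS = n − k + 1 = 19, slack = 5, bound satisfied, not MDS.

Singleton bound: d ≤ n − k + 1.
Here n = 20, k = 2, so n − k + 1 = 19.
Given d = 14, check d ≤ 19: YES.
Slack = (n − k + 1) − d = 5.
The code is NOT MDS (slack = 5 > 0).
Description: the claimed parameters are [20, 2, 14]_7; such a code would be non-MDS.


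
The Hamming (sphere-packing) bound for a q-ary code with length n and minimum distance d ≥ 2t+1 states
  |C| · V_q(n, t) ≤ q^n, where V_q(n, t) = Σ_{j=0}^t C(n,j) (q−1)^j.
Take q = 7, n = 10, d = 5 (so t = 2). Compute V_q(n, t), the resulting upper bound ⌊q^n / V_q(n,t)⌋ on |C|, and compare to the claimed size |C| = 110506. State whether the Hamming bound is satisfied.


V_q(n, t) = 1681, q^n = 282475249, Hamming bound = 168040, |C| = 110506 ≤ bound (satisfied).

Step 1: Compute V_q(n, t) = Σ_{j=0}^2 C(n, j) (q−1)^j.
  j = 0: C(10,0)·(6)^0 = 1·1 = 1.
  j = 1: C(10,1)·(6)^1 = 10·6 = 60.
  j = 2: C(10,2)·(6)^2 = 45·36 = 1620.
  V_q(n, t) = 1 + 60 + 1620 = 1681.
Step 2: q^n = 7^10 = 282475249.
Step 3: Hamming bound ⌊q^n / V_q(n,t)⌋ = ⌊282475249/1681⌋ = 168040.
Step 4: Compare |C| = 110506 to 168040: satisfied.
The claimed |C| lies below the Hamming bound.


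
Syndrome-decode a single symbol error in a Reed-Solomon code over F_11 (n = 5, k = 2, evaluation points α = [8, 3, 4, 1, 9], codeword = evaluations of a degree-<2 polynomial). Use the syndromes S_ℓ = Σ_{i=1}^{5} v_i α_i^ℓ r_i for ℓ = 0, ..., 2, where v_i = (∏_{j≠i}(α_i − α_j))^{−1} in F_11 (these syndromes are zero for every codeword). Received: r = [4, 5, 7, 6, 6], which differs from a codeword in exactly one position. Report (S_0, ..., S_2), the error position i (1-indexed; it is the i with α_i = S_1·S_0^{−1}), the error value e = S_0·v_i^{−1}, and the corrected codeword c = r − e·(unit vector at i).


S = (10, 10, 10), error at position 4, error magnitude e = 5, c = [4, 5, 7, 1, 6].

Step 1: column multipliers v_i = (∏_{j≠i}(α_i − α_j))^{−1} mod 11.
  i = 1 (α = 8): (8−3)(8−4)(8−1)(8−9) = 5·4·7·(−1) = −140 ≡ 3, so v_1 = 3^{−1} = 4 (mod 11).
  i = 2 (α = 3): (3−8)(3−4)(3−1)(3−9) = (−5)·(−1)·2·(−6) = −60 ≡ 6, so v_2 = 6^{−1} = 2 (mod 11).
  i = 3 (α = 4): (4−8)(4−3)(4−1)(4−9) = (−4)·1·3·(−5) = 60 ≡ 5, so v_3 = 5^{−1} = 9 (mod 11).
  i = 4 (α = 1): (1−8)(1−3)(1−4)(1−9) = (−7)·(−2)·(−3)·(−8) = 336 ≡ 6, so v_4 = 6^{−1} = 2 (mod 11).
  i = 5 (α = 9): (9−8)(9−3)(9−4)(9−1) = 1·6·5·8 = 240 ≡ 9, so v_5 = 9^{−1} = 5 (mod 11).
  v = [4, 2, 9, 2, 5].
Step 2: syndromes of r = [4, 5, 7, 6, 6] (all sums mod 11).
  S_0 = Σ v_i r_i = 4·4 + 2·5 + 9·7 + 2·6 + 5·6 = 131 ≡ 10.
  S_1 = Σ v_i α_i r_i = 4·8·4 + 2·3·5 + 9·4·7 + 2·1·6 + 5·9·6 = 692 ≡ 10.
  α_i^2 mod 11 = [9, 9, 5, 1, 4].
  S_2 = Σ v_i α_i^2 r_i = 4·9·4 + 2·9·5 + 9·5·7 + 2·1·6 + 5·4·6 = 681 ≡ 10.
  S = (10, 10, 10) ≠ 0, so r is not a codeword (an error is present).
Step 3: locate the error. For a single error e at position i, S_ℓ = v_i·e·α_i^ℓ, so α_err = S_1/S_0.
  S_0^{−1} = 10^{−1} = 10 (mod 11), so α_err = 10·10 = 100 ≡ 1 = α_4. Error position i = 4.
  Consistency check: S_2/S_1 = 10·10 = 100 ≡ 1 = α_err ✓ (single-error assumption holds).
Step 4: error magnitude e = S_0/v_4 = S_0·∏_{j≠4}(α_4 − α_j) = 10·6 = 60 ≡ 5 (mod 11).
Step 5: correct position 4: c_4 = r_4 − e = 6 − 5 ≡ 1 (mod 11). Hence c = [4, 5, 7, 1, 6].
  Check: interpolating c through the α_i gives m(x) = 10 + 2·x (degree < 2) with m(α_i) = c_i for every i, so c is indeed a codeword.


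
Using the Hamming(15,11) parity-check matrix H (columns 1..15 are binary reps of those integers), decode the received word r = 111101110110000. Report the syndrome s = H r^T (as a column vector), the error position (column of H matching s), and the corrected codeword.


s = (1, 1, 0, 0)^T, error position = 12, corrected codeword c = 111101110111000

Compute s = H r^T mod 2 one row at a time:
  s_1 = 1 + 0 + 1 + 1 + 0 + 0 + 0 + 0 = 3 ≡ 1 (mod 2).
  s_2 = 1 + 0 + 1 + 1 + 0 + 0 + 0 + 0 = 3 ≡ 1 (mod 2).
  s_3 = 1 + 1 + 1 + 1 + 1 + 1 + 0 + 0 = 6 ≡ 0 (mod 2).
  s_4 = 1 + 1 + 0 + 1 + 0 + 1 + 0 + 0 = 4 ≡ 0 (mod 2).
s = (1, 1, 0, 0)^T — this equals column 12 of H (binary 1100), so error is at position 12.
Correct: flip bit 12 of r = 111101110110000 to get c = 111101110111000.


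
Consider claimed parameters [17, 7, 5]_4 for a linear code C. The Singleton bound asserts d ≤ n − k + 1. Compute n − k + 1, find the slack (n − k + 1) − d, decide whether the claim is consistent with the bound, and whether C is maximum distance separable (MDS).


Singleton RHS = n − k + 1 = 11, slack = 6, bound satisfied, not MDS.

Singleton bound: d ≤ n − k + 1.
Here n = 17, k = 7, so n − k + 1 = 11.
Given d = 5, check d ≤ 11: YES.
Slack = (n − k + 1) − d = 6.
The code is NOT MDS (slack = 6 > 0).
Description: the claimed parameters are [17, 7, 5]_4; such a code would be non-MDS.


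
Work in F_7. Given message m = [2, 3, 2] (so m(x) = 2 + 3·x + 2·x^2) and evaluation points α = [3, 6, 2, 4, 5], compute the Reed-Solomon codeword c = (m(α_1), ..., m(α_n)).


c = [1, 1, 2, 4, 4]

Message polynomial: m(x) = 2 + 3·x + 2·x^2 (mod 7).
For each evaluation point α_i, compute m(α_i) mod 7:
  α_1 = 3: Horner steps 2 → 2 → 1, so m(3) = 1.
  α_2 = 6: Horner steps 2 → 1 → 1, so m(6) = 1.
  α_3 = 2: Horner steps 2 → 0 → 2, so m(2) = 2.
  α_4 = 4: Horner steps 2 → 4 → 4, so m(4) = 4.
  α_5 = 5: Horner steps 2 → 6 → 4, so m(5) = 4.
Codeword c = [1, 1, 2, 4, 4] ∈ F_7^5.


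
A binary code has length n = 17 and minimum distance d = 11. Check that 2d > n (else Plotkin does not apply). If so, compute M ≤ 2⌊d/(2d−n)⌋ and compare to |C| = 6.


Plotkin bound M ≤ 4; given |C| = 6 > bound (violated).

Check applicability: 2d = 22, n = 17.
2d − n = 5 > 0, so Plotkin applies.
Compute d/(2d−n) = 11/5 ≈ 2.2000.
⌊d/(2d−n)⌋ = 2.
Plotkin bound: M ≤ 2·2 = 4.
Given |C| = 6, check: VIOLATED.
This |C| is above the Plotkin bound, so no binary code with n = 17, d = 11 and 6 codewords exists.


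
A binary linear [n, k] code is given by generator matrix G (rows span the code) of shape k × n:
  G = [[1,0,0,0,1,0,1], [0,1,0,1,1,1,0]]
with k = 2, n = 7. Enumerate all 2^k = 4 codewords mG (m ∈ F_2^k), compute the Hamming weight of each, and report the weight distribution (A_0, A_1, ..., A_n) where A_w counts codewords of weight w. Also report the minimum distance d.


Weight distribution: A_0 = 1, A_3 = 1, A_4 = 1, A_5 = 1. Minimum distance d = 3.

Enumerate all 2^2 = 4 messages m ∈ F_2^2.
For each, compute codeword c = mG in F_2^7, then tally its weight.
  m = 00 → c = 0000000, weight = 0.
  m = 10 → c = 1000101, weight = 3.
  m = 01 → c = 0101110, weight = 4.
  m = 11 → c = 1101011, weight = 5.
Tally weights:
  weight 0: 1 codewords.
  weight 3: 1 codewords.
  weight 4: 1 codewords.
  weight 5: 1 codewords.
Minimum distance d = smallest w > 0 with A_w > 0 = 3.
Sanity: Σ A_w = 4 = 2^2 = 4 ✓.


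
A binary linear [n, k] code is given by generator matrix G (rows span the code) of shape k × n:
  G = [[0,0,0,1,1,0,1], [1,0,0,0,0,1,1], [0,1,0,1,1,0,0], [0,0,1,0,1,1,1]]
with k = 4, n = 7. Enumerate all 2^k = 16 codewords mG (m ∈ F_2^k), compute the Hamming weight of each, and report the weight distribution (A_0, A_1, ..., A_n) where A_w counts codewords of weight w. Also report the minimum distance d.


Weight distribution: A_0 = 1, A_2 = 1, A_3 = 6, A_4 = 5, A_5 = 2, A_6 = 1. Minimum distance d = 2.

Enumerate all 2^4 = 16 messages m ∈ F_2^4.
For each, compute codeword c = mG in F_2^7, then tally its weight.
  m = 0000 → c = 0000000, weight = 0.
  m = 1000 → c = 0001101, weight = 3.
  m = 0100 → c = 1000011, weight = 3.
  m = 1100 → c = 1001110, weight = 4.
  m = 0010 → c = 0101100, weight = 3.
  m = 1010 → c = 0100001, weight = 2.
  m = 0110 → c = 1101111, weight = 6.
  m = 1110 → c = 1100010, weight = 3.
  m = 0001 → c = 0010111, weight = 4.
  m = 1001 → c = 0011010, weight = 3.
  m = 0101 → c = 1010100, weight = 3.
  m = 1101 → c = 1011001, weight = 4.
  m = 0011 → c = 0111011, weight = 5.
  m = 1011 → c = 0110110, weight = 4.
  m = 0111 → c = 1111000, weight = 4.
  m = 1111 → c = 1110101, weight = 5.
Tally weights:
  weight 0: 1 codewords.
  weight 2: 1 codewords.
  weight 3: 6 codewords.
  weight 4: 5 codewords.
  weight 5: 2 codewords.
  weight 6: 1 codewords.
Minimum distance d = smallest w > 0 with A_w > 0 = 2.
Sanity: Σ A_w = 16 = 2^4 = 16 ✓.


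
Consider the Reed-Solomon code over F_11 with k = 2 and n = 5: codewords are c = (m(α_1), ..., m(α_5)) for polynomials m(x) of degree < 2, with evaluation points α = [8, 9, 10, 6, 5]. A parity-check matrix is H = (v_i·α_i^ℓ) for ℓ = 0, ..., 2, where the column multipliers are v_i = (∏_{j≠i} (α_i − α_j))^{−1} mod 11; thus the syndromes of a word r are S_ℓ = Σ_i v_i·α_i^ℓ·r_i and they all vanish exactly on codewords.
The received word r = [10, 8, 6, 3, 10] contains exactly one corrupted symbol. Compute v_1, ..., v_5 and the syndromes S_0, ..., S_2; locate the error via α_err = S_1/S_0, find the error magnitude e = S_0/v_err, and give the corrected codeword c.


S = (1, 5, 3), error at position 5, error magnitude e = 5, c = [10, 8, 6, 3, 5].

Step 1: column multipliers v_i = (∏_{j≠i}(α_i − α_j))^{−1} mod 11.
  i = 1 (α = 8): (8−9)(8−10)(8−6)(8−5) = (−1)·(−2)·2·3 = 12 ≡ 1, so v_1 = 1^{−1} = 1 (mod 11).
  i = 2 (α = 9): (9−8)(9−10)(9−6)(9−5) = 1·(−1)·3·4 = −12 ≡ 10, so v_2 = 10^{−1} = 10 (mod 11).
  i = 3 (α = 10): (10−8)(10−9)(10−6)(10−5) = 2·1·4·5 = 40 ≡ 7, so v_3 = 7^{−1} = 8 (mod 11).
  i = 4 (α = 6): (6−8)(6−9)(6−10)(6−5) = (−2)·(−3)·(−4)·1 = −24 ≡ 9, so v_4 = 9^{−1} = 5 (mod 11).
  i = 5 (α = 5): (5−8)(5−9)(5−10)(5−6) = (−3)·(−4)·(−5)·(−1) = 60 ≡ 5, so v_5 = 5^{−1} = 9 (mod 11).
  v = [1, 10, 8, 5, 9].
Step 2: syndromes of r = [10, 8, 6, 3, 10] (all sums mod 11).
  S_0 = Σ v_i r_i = 1·10 + 10·8 + 8·6 + 5·3 + 9·10 = 243 ≡ 1.
  S_1 = Σ v_i α_i r_i = 1·8·10 + 10·9·8 + 8·10·6 + 5·6·3 + 9·5·10 = 1820 ≡ 5.
  α_i^2 mod 11 = [9, 4, 1, 3, 3].
  S_2 = Σ v_i α_i^2 r_i = 1·9·10 + 10·4·8 + 8·1·6 + 5·3·3 + 9·3·10 = 773 ≡ 3.
  S = (1, 5, 3) ≠ 0, so r is not a codeword (an error is present).
Step 3: locate the error. For a single error e at position i, S_ℓ = v_i·e·α_i^ℓ, so α_err = S_1/S_0.
  S_0^{−1} = 1^{−1} = 1 (mod 11), so α_err = 5·1 = 5 ≡ 5 = α_5. Error position i = 5.
  Consistency check: S_2/S_1 = 3·9 = 27 ≡ 5 = α_err ✓ (single-error assumption holds).
Step 4: error magnitude e = S_0/v_5 = S_0·∏_{j≠5}(α_5 − α_j) = 1·5 = 5 ≡ 5 (mod 11).
Step 5: correct position 5: c_5 = r_5 − e = 10 − 5 ≡ 5 (mod 11). Hence c = [10, 8, 6, 3, 5].
  Check: interpolating c through the α_i gives m(x) = 4 + 9·x (degree < 2) with m(α_i) = c_i for every i, so c is indeed a codeword.


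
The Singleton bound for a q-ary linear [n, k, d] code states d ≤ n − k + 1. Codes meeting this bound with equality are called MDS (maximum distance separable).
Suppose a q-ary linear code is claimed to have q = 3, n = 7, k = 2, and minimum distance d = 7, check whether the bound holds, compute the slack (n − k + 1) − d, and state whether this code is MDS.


Singleton RHS = n − k + 1 = 6, slack = -1, bound violated (no such code; not MDS).

Singleton bound: d ≤ n − k + 1.
Here n = 7, k = 2, so n − k + 1 = 6.
Given d = 7, check d ≤ 6: NO.
Slack = (n − k + 1) − d = -1.
The slack is negative: d = 7 exceeds n − k + 1 = 6 by 1, so the Singleton bound is violated and no linear [7, 2, 7]_3 code can exist. In particular it is not MDS (MDS requires d = n − k + 1 exactly).
Description: the claimed parameters are [7, 2, 7]_3; such a code would be impossible (violates the Singleton bound).


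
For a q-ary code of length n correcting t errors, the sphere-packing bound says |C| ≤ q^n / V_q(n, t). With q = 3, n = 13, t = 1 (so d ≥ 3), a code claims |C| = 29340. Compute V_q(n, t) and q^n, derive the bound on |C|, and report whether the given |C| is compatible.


V_q(n, t) = 27, q^n = 1594323, Hamming bound = 59049, |C| = 29340 ≤ bound (satisfied).

Step 1: Compute V_q(n, t) = Σ_{j=0}^1 C(n, j) (q−1)^j.
  j = 0: C(13,0)·(2)^0 = 1·1 = 1.
  j = 1: C(13,1)·(2)^1 = 13·2 = 26.
  V_q(n, t) = 1 + 26 = 27.
Step 2: q^n = 3^13 = 1594323.
Step 3: Hamming bound ⌊q^n / V_q(n,t)⌋ = ⌊1594323/27⌋ = 59049.
Step 4: Compare |C| = 29340 to 59049: satisfied.
The claimed |C| lies below the Hamming bound.


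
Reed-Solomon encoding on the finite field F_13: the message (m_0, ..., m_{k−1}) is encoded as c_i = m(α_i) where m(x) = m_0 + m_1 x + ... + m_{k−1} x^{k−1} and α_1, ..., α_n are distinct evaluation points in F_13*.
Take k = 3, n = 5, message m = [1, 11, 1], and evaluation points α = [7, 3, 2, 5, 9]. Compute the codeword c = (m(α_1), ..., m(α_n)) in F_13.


c = [10, 4, 1, 3, 12]

Message polynomial: m(x) = 1 + 11·x + 1·x^2 (mod 13).
For each evaluation point α_i, compute m(α_i) mod 13:
  α_1 = 7: Horner steps 1 → 5 → 10, so m(7) = 10.
  α_2 = 3: Horner steps 1 → 1 → 4, so m(3) = 4.
  α_3 = 2: Horner steps 1 → 0 → 1, so m(2) = 1.
  α_4 = 5: Horner steps 1 → 3 → 3, so m(5) = 3.
  α_5 = 9: Horner steps 1 → 7 → 12, so m(9) = 12.
Codeword c = [10, 4, 1, 3, 12] ∈ F_13^5.


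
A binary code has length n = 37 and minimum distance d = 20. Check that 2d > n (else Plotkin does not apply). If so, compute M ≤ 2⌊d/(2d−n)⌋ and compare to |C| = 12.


Plotkin bound M ≤ 12; given |C| = 12 ≤ bound (satisfied).

Check applicability: 2d = 40, n = 37.
2d − n = 3 > 0, so Plotkin applies.
Compute d/(2d−n) = 20/3 ≈ 6.6667.
⌊d/(2d−n)⌋ = 6.
Plotkin bound: M ≤ 2·6 = 12.
Given |C| = 12, check: satisfied.
This |C| is at the Plotkin bound.


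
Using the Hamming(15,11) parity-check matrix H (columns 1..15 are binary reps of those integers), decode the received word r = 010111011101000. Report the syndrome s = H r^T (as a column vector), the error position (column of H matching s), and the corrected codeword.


s = (0, 0, 1, 0)^T, error position = 2, corrected codeword c = 000111011101000

Compute s = H r^T mod 2 one row at a time:
  s_1 = 1 + 1 + 1 + 0 + 1 + 0 + 0 + 0 = 4 ≡ 0 (mod 2).
  s_2 = 1 + 1 + 1 + 0 + 1 + 0 + 0 + 0 = 4 ≡ 0 (mod 2).
  s_3 = 1 + 0 + 1 + 0 + 1 + 0 + 0 + 0 = 3 ≡ 1 (mod 2).
  s_4 = 0 + 0 + 1 + 0 + 1 + 0 + 0 + 0 = 2 ≡ 0 (mod 2).
s = (0, 0, 1, 0)^T — this equals column 2 of H (binary 0010), so error is at position 2.
Correct: flip bit 2 of r = 010111011101000 to get c = 000111011101000.


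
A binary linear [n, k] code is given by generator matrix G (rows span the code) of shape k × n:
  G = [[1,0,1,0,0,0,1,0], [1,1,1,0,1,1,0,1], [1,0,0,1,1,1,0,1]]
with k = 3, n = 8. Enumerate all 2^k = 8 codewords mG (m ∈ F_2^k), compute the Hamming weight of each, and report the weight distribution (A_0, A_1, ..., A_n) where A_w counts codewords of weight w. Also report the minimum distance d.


Weight distribution: A_0 = 1, A_3 = 2, A_4 = 1, A_5 = 2, A_6 = 2. Minimum distance d = 3.

Enumerate all 2^3 = 8 messages m ∈ F_2^3.
For each, compute codeword c = mG in F_2^8, then tally its weight.
  m = 000 → c = 00000000, weight = 0.
  m = 100 → c = 10100010, weight = 3.
  m = 010 → c = 11101101, weight = 6.
  m = 110 → c = 01001111, weight = 5.
  m = 001 → c = 10011101, weight = 5.
  m = 101 → c = 00111111, weight = 6.
  m = 011 → c = 01110000, weight = 3.
  m = 111 → c = 11010010, weight = 4.
Tally weights:
  weight 0: 1 codewords.
  weight 3: 2 codewords.
  weight 4: 1 codewords.
  weight 5: 2 codewords.
  weight 6: 2 codewords.
Minimum distance d = smallest w > 0 with A_w > 0 = 3.
Sanity: Σ A_w = 8 = 2^3 = 8 ✓.


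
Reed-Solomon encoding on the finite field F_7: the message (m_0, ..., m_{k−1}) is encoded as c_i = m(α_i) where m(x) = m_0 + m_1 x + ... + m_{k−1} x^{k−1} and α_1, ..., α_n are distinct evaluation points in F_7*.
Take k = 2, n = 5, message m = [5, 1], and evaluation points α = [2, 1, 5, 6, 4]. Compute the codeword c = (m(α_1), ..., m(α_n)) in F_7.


c = [0, 6, 3, 4, 2]

Message polynomial: m(x) = 5 + 1·x (mod 7).
For each evaluation point α_i, compute m(α_i) mod 7:
  α_1 = 2: Horner steps 1 → 0, so m(2) = 0.
  α_2 = 1: Horner steps 1 → 6, so m(1) = 6.
  α_3 = 5: Horner steps 1 → 3, so m(5) = 3.
  α_4 = 6: Horner steps 1 → 4, so m(6) = 4.
  α_5 = 4: Horner steps 1 → 2, so m(4) = 2.
Codeword c = [0, 6, 3, 4, 2] ∈ F_7^5.


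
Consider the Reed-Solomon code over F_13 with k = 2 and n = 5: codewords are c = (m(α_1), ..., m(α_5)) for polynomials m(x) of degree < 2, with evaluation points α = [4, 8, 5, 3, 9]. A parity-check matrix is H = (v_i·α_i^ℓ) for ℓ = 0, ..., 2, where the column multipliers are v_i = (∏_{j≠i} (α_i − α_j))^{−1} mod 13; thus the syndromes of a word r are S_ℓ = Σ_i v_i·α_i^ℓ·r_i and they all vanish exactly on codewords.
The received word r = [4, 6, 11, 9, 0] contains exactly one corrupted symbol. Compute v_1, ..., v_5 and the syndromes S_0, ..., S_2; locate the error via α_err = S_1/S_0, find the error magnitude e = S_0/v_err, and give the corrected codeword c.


S = (8, 11, 7), error at position 4, error magnitude e = 12, c = [4, 6, 11, 10, 0].

Step 1: column multipliers v_i = (∏_{j≠i}(α_i − α_j))^{−1} mod 13.
  i = 1 (α = 4): (4−8)(4−5)(4−3)(4−9) = (−4)·(−1)·1·(−5) = −20 ≡ 6, so v_1 = 6^{−1} = 11 (mod 13).
  i = 2 (α = 8): (8−4)(8−5)(8−3)(8−9) = 4·3·5·(−1) = −60 ≡ 5, so v_2 = 5^{−1} = 8 (mod 13).
  i = 3 (α = 5): (5−4)(5−8)(5−3)(5−9) = 1·(−3)·2·(−4) = 24 ≡ 11, so v_3 = 11^{−1} = 6 (mod 13).
  i = 4 (α = 3): (3−4)(3−8)(3−5)(3−9) = (−1)·(−5)·(−2)·(−6) = 60 ≡ 8, so v_4 = 8^{−1} = 5 (mod 13).
  i = 5 (α = 9): (9−4)(9−8)(9−5)(9−3) = 5·1·4·6 = 120 ≡ 3, so v_5 = 3^{−1} = 9 (mod 13).
  v = [11, 8, 6, 5, 9].
Step 2: syndromes of r = [4, 6, 11, 9, 0] (all sums mod 13).
  S_0 = Σ v_i r_i = 11·4 + 8·6 + 6·11 + 5·9 + 9·0 = 203 ≡ 8.
  S_1 = Σ v_i α_i r_i = 11·4·4 + 8·8·6 + 6·5·11 + 5·3·9 + 9·9·0 = 1025 ≡ 11.
  α_i^2 mod 13 = [3, 12, 12, 9, 3].
  S_2 = Σ v_i α_i^2 r_i = 11·3·4 + 8·12·6 + 6·12·11 + 5·9·9 + 9·3·0 = 1905 ≡ 7.
  S = (8, 11, 7) ≠ 0, so r is not a codeword (an error is present).
Step 3: locate the error. For a single error e at position i, S_ℓ = v_i·e·α_i^ℓ, so α_err = S_1/S_0.
  S_0^{−1} = 8^{−1} = 5 (mod 13), so α_err = 11·5 = 55 ≡ 3 = α_4. Error position i = 4.
  Consistency check: S_2/S_1 = 7·6 = 42 ≡ 3 = α_err ✓ (single-error assumption holds).
Step 4: error magnitude e = S_0/v_4 = S_0·∏_{j≠4}(α_4 − α_j) = 8·8 = 64 ≡ 12 (mod 13).
Step 5: correct position 4: c_4 = r_4 − e = 9 − 12 ≡ 10 (mod 13). Hence c = [4, 6, 11, 10, 0].
  Check: interpolating c through the α_i gives m(x) = 2 + 7·x (degree < 2) with m(α_i) = c_i for every i, so c is indeed a codeword.


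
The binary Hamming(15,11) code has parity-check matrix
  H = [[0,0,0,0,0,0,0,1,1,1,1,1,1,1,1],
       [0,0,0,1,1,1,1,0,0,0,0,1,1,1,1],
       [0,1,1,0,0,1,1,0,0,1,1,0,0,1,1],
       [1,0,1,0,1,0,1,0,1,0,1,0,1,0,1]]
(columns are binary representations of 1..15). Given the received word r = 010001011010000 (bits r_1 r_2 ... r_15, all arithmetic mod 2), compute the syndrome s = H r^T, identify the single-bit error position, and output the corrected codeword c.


s = (1, 1, 1, 0)^T, error position = 14, corrected codeword c = 010001011010010

Compute s = H r^T mod 2 one row at a time:
  s_1 = 1 + 1 + 0 + 1 + 0 + 0 + 0 + 0 = 3 ≡ 1 (mod 2).
  s_2 = 0 + 0 + 1 + 0 + 0 + 0 + 0 + 0 = 1 ≡ 1 (mod 2).
  s_3 = 1 + 0 + 1 + 0 + 0 + 1 + 0 + 0 = 3 ≡ 1 (mod 2).
  s_4 = 0 + 0 + 0 + 0 + 1 + 1 + 0 + 0 = 2 ≡ 0 (mod 2).
s = (1, 1, 1, 0)^T — this equals column 14 of H (binary 1110), so error is at position 14.
Correct: flip bit 14 of r = 010001011010000 to get c = 010001011010010.


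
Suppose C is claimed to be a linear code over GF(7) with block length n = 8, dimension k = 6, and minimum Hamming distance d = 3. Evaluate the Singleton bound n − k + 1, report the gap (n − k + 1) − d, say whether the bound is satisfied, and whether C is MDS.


Singleton RHS = n − k + 1 = 3, slack = 0, bound satisfied, MDS.

Singleton bound: d ≤ n − k + 1.
Here n = 8, k = 6, so n − k + 1 = 3.
Given d = 3, check d ≤ 3: YES.
Slack = (n − k + 1) − d = 0.
The code is MDS (slack = 0).
Description: the claimed parameters are [8, 6, 3]_7; such a code would be MDS (meets Singleton bound).


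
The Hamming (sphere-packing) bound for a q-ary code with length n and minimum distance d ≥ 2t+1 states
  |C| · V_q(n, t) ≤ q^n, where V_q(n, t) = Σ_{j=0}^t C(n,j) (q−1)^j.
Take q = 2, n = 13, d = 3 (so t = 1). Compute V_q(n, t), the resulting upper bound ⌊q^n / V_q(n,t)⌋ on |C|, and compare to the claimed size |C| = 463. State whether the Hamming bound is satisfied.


V_q(n, t) = 14, q^n = 8192, Hamming bound = 585, |C| = 463 ≤ bound (satisfied).

Step 1: Compute V_q(n, t) = Σ_{j=0}^1 C(n, j) (q−1)^j.
  j = 0: C(13,0)·(1)^0 = 1·1 = 1.
  j = 1: C(13,1)·(1)^1 = 13·1 = 13.
  V_q(n, t) = 1 + 13 = 14.
Step 2: q^n = 2^13 = 8192.
Step 3: Hamming bound ⌊q^n / V_q(n,t)⌋ = ⌊8192/14⌋ = 585.
Step 4: Compare |C| = 463 to 585: satisfied.
The claimed |C| lies below the Hamming bound.


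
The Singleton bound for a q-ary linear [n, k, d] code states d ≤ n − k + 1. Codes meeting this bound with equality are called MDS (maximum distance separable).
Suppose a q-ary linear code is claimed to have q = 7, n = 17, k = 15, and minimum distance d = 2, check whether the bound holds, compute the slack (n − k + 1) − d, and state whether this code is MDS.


Singleton RHS = n − k + 1 = 3, slack = 1, bound satisfied, not MDS.

Singleton bound: d ≤ n − k + 1.
Here n = 17, k = 15, so n − k + 1 = 3.
Given d = 2, check d ≤ 3: YES.
Slack = (n − k + 1) − d = 1.
The code is NOT MDS (slack = 1 > 0).
Description: the claimed parameters are [17, 15, 2]_7; such a code would be non-MDS.


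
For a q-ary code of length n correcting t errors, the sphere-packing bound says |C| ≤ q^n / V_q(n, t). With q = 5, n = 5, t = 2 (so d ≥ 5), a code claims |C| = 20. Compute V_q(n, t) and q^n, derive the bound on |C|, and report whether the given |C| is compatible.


V_q(n, t) = 181, q^n = 3125, Hamming bound = 17, |C| = 20 > bound (violated).

Step 1: Compute V_q(n, t) = Σ_{j=0}^2 C(n, j) (q−1)^j.
  j = 0: C(5,0)·(4)^0 = 1·1 = 1.
  j = 1: C(5,1)·(4)^1 = 5·4 = 20.
  j = 2: C(5,2)·(4)^2 = 10·16 = 160.
  V_q(n, t) = 1 + 20 + 160 = 181.
Step 2: q^n = 5^5 = 3125.
Step 3: Hamming bound ⌊q^n / V_q(n,t)⌋ = ⌊3125/181⌋ = 17.
Step 4: Compare |C| = 20 to 17: violated.
The claimed |C| lies above the Hamming bound, so no 5-ary code of length 5 with d ≥ 5 can have 20 codewords.


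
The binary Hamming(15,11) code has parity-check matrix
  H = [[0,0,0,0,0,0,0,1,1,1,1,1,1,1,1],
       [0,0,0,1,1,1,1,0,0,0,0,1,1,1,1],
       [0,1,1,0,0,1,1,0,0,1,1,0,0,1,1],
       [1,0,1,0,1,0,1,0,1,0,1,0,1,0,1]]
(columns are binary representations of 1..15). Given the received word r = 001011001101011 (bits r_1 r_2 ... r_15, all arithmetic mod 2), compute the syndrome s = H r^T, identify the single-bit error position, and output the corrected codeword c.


s = (1, 1, 1, 0)^T, error position = 14, corrected codeword c = 001011001101001

Compute s = H r^T mod 2 one row at a time:
  s_1 = 0 + 1 + 1 + 0 + 1 + 0 + 1 + 1 = 5 ≡ 1 (mod 2).
  s_2 = 0 + 1 + 1 + 0 + 1 + 0 + 1 + 1 = 5 ≡ 1 (mod 2).
  s_3 = 0 + 1 + 1 + 0 + 1 + 0 + 1 + 1 = 5 ≡ 1 (mod 2).
  s_4 = 0 + 1 + 1 + 0 + 1 + 0 + 0 + 1 = 4 ≡ 0 (mod 2).
s = (1, 1, 1, 0)^T — this equals column 14 of H (binary 1110), so error is at position 14.
Correct: flip bit 14 of r = 001011001101011 to get c = 001011001101001.


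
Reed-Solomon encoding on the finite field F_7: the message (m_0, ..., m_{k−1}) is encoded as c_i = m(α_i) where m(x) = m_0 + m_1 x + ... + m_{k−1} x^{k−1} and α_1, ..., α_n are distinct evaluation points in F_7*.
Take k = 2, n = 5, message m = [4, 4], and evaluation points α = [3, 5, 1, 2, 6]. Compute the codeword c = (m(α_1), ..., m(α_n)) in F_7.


c = [2, 3, 1, 5, 0]

Message polynomial: m(x) = 4 + 4·x (mod 7).
For each evaluation point α_i, compute m(α_i) mod 7:
  α_1 = 3: Horner steps 4 → 2, so m(3) = 2.
  α_2 = 5: Horner steps 4 → 3, so m(5) = 3.
  α_3 = 1: Horner steps 4 → 1, so m(1) = 1.
  α_4 = 2: Horner steps 4 → 5, so m(2) = 5.
  α_5 = 6: Horner steps 4 → 0, so m(6) = 0.
Codeword c = [2, 3, 1, 5, 0] ∈ F_7^5.


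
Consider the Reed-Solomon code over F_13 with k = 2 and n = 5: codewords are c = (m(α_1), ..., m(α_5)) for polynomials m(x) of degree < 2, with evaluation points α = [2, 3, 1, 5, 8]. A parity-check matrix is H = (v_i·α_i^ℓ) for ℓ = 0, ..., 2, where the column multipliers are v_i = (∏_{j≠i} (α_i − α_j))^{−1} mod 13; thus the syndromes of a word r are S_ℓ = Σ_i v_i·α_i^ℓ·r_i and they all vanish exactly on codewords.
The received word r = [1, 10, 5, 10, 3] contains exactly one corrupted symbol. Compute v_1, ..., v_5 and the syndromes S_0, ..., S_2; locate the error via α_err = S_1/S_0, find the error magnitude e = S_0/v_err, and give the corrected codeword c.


S = (10, 11, 3), error at position 4, error magnitude e = 8, c = [1, 10, 5, 2, 3].

Step 1: column multipliers v_i = (∏_{j≠i}(α_i − α_j))^{−1} mod 13.
  i = 1 (α = 2): (2−3)(2−1)(2−5)(2−8) = (−1)·1·(−3)·(−6) = −18 ≡ 8, so v_1 = 8^{−1} = 5 (mod 13).
  i = 2 (α = 3): (3−2)(3−1)(3−5)(3−8) = 1·2·(−2)·(−5) = 20 ≡ 7, so v_2 = 7^{−1} = 2 (mod 13).
  i = 3 (α = 1): (1−2)(1−3)(1−5)(1−8) = (−1)·(−2)·(−4)·(−7) = 56 ≡ 4, so v_3 = 4^{−1} = 10 (mod 13).
  i = 4 (α = 5): (5−2)(5−3)(5−1)(5−8) = 3·2·4·(−3) = −72 ≡ 6, so v_4 = 6^{−1} = 11 (mod 13).
  i = 5 (α = 8): (8−2)(8−3)(8−1)(8−5) = 6·5·7·3 = 630 ≡ 6, so v_5 = 6^{−1} = 11 (mod 13).
  v = [5, 2, 10, 11, 11].
Step 2: syndromes of r = [1, 10, 5, 10, 3] (all sums mod 13).
  S_0 = Σ v_i r_i = 5·1 + 2·10 + 10·5 + 11·10 + 11·3 = 218 ≡ 10.
  S_1 = Σ v_i α_i r_i = 5·2·1 + 2·3·10 + 10·1·5 + 11·5·10 + 11·8·3 = 934 ≡ 11.
  α_i^2 mod 13 = [4, 9, 1, 12, 12].
  S_2 = Σ v_i α_i^2 r_i = 5·4·1 + 2·9·10 + 10·1·5 + 11·12·10 + 11·12·3 = 1966 ≡ 3.
  S = (10, 11, 3) ≠ 0, so r is not a codeword (an error is present).
Step 3: locate the error. For a single error e at position i, S_ℓ = v_i·e·α_i^ℓ, so α_err = S_1/S_0.
  S_0^{−1} = 10^{−1} = 4 (mod 13), so α_err = 11·4 = 44 ≡ 5 = α_4. Error position i = 4.
  Consistency check: S_2/S_1 = 3·6 = 18 ≡ 5 = α_err ✓ (single-error assumption holds).
Step 4: error magnitude e = S_0/v_4 = S_0·∏_{j≠4}(α_4 − α_j) = 10·6 = 60 ≡ 8 (mod 13).
Step 5: correct position 4: c_4 = r_4 − e = 10 − 8 ≡ 2 (mod 13). Hence c = [1, 10, 5, 2, 3].
  Check: interpolating c through the α_i gives m(x) = 9 + 9·x (degree < 2) with m(α_i) = c_i for every i, so c is indeed a codeword.


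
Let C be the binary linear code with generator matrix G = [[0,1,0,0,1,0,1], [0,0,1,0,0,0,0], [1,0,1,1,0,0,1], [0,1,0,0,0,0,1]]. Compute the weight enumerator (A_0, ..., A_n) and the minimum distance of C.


Weight distribution: A_0 = 1, A_1 = 2, A_2 = 2, A_3 = 4, A_4 = 5, A_5 = 2. Minimum distance d = 1.

Enumerate all 2^4 = 16 messages m ∈ F_2^4.
For each, compute codeword c = mG in F_2^7, then tally its weight.
  m = 0000 → c = 0000000, weight = 0.
  m = 1000 → c = 0100101, weight = 3.
  m = 0100 → c = 0010000, weight = 1.
  m = 1100 → c = 0110101, weight = 4.
  m = 0010 → c = 1011001, weight = 4.
  m = 1010 → c = 1111100, weight = 5.
  m = 0110 → c = 1001001, weight = 3.
  m = 1110 → c = 1101100, weight = 4.
  m = 0001 → c = 0100001, weight = 2.
  m = 1001 → c = 0000100, weight = 1.
  m = 0101 → c = 0110001, weight = 3.
  m = 1101 → c = 0010100, weight = 2.
  m = 0011 → c = 1111000, weight = 4.
  m = 1011 → c = 1011101, weight = 5.
  m = 0111 → c = 1101000, weight = 3.
  m = 1111 → c = 1001101, weight = 4.
Tally weights:
  weight 0: 1 codewords.
  weight 1: 2 codewords.
  weight 2: 2 codewords.
  weight 3: 4 codewords.
  weight 4: 5 codewords.
  weight 5: 2 codewords.
Minimum distance d = smallest w > 0 with A_w > 0 = 1.
Sanity: Σ A_w = 16 = 2^4 = 16 ✓.


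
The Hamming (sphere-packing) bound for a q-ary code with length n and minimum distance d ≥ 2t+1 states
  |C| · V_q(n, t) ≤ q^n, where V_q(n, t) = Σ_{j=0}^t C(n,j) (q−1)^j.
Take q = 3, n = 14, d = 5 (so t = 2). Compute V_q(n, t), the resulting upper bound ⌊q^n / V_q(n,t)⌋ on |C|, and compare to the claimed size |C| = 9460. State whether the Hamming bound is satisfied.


V_q(n, t) = 393, q^n = 4782969, Hamming bound = 12170, |C| = 9460 ≤ bound (satisfied).

Step 1: Compute V_q(n, t) = Σ_{j=0}^2 C(n, j) (q−1)^j.
  j = 0: C(14,0)·(2)^0 = 1·1 = 1.
  j = 1: C(14,1)·(2)^1 = 14·2 = 28.
  j = 2: C(14,2)·(2)^2 = 91·4 = 364.
  V_q(n, t) = 1 + 28 + 364 = 393.
Step 2: q^n = 3^14 = 4782969.
Step 3: Hamming bound ⌊q^n / V_q(n,t)⌋ = ⌊4782969/393⌋ = 12170.
Step 4: Compare |C| = 9460 to 12170: satisfied.
The claimed |C| lies below the Hamming bound.


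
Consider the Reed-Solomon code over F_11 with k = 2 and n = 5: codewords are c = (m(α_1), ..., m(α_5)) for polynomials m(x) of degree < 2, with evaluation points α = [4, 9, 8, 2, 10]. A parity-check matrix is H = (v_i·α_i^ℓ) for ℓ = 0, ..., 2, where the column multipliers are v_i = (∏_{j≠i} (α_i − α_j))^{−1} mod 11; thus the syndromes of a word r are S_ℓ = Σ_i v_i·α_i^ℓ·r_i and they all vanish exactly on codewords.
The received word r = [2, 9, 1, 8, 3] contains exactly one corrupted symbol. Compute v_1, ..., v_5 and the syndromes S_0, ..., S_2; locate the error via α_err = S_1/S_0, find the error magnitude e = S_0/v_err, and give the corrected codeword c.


S = (1, 10, 1), error at position 5, error magnitude e = 8, c = [2, 9, 1, 8, 6].

Step 1: column multipliers v_i = (∏_{j≠i}(α_i − α_j))^{−1} mod 11.
  i = 1 (α = 4): (4−9)(4−8)(4−2)(4−10) = (−5)·(−4)·2·(−6) = −240 ≡ 2, so v_1 = 2^{−1} = 6 (mod 11).
  i = 2 (α = 9): (9−4)(9−8)(9−2)(9−10) = 5·1·7·(−1) = −35 ≡ 9, so v_2 = 9^{−1} = 5 (mod 11).
  i = 3 (α = 8): (8−4)(8−9)(8−2)(8−10) = 4·(−1)·6·(−2) = 48 ≡ 4, so v_3 = 4^{−1} = 3 (mod 11).
  i = 4 (α = 2): (2−4)(2−9)(2−8)(2−10) = (−2)·(−7)·(−6)·(−8) = 672 ≡ 1, so v_4 = 1^{−1} = 1 (mod 11).
  i = 5 (α = 10): (10−4)(10−9)(10−8)(10−2) = 6·1·2·8 = 96 ≡ 8, so v_5 = 8^{−1} = 7 (mod 11).
  v = [6, 5, 3, 1, 7].
Step 2: syndromes of r = [2, 9, 1, 8, 3] (all sums mod 11).
  S_0 = Σ v_i r_i = 6·2 + 5·9 + 3·1 + 1·8 + 7·3 = 89 ≡ 1.
  S_1 = Σ v_i α_i r_i = 6·4·2 + 5·9·9 + 3·8·1 + 1·2·8 + 7·10·3 = 703 ≡ 10.
  α_i^2 mod 11 = [5, 4, 9, 4, 1].
  S_2 = Σ v_i α_i^2 r_i = 6·5·2 + 5·4·9 + 3·9·1 + 1·4·8 + 7·1·3 = 320 ≡ 1.
  S = (1, 10, 1) ≠ 0, so r is not a codeword (an error is present).
Step 3: locate the error. For a single error e at position i, S_ℓ = v_i·e·α_i^ℓ, so α_err = S_1/S_0.
  S_0^{−1} = 1^{−1} = 1 (mod 11), so α_err = 10·1 = 10 ≡ 10 = α_5. Error position i = 5.
  Consistency check: S_2/S_1 = 1·10 = 10 ≡ 10 = α_err ✓ (single-error assumption holds).
Step 4: error magnitude e = S_0/v_5 = S_0·∏_{j≠5}(α_5 − α_j) = 1·8 = 8 ≡ 8 (mod 11).
Step 5: correct position 5: c_5 = r_5 − e = 3 − 8 ≡ 6 (mod 11). Hence c = [2, 9, 1, 8, 6].
  Check: interpolating c through the α_i gives m(x) = 3 + 8·x (degree < 2) with m(α_i) = c_i for every i, so c is indeed a codeword.


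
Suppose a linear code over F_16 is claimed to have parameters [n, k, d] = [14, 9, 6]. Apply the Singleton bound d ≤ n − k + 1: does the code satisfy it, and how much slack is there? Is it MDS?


Singleton RHS = n − k + 1 = 6, slack = 0, bound satisfied, MDS.

Singleton bound: d ≤ n − k + 1.
Here n = 14, k = 9, so n − k + 1 = 6.
Given d = 6, check d ≤ 6: YES.
Slack = (n − k + 1) − d = 0.
The code is MDS (slack = 0).
Description: the claimed parameters are [14, 9, 6]_16; such a code would be MDS (meets Singleton bound).


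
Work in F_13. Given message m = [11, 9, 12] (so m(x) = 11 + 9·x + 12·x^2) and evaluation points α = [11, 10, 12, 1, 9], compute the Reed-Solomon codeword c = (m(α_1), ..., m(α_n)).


c = [2, 1, 1, 6, 11]

Message polynomial: m(x) = 11 + 9·x + 12·x^2 (mod 13).
For each evaluation point α_i, compute m(α_i) mod 13:
  α_1 = 11: Horner steps 12 → 11 → 2, so m(11) = 2.
  α_2 = 10: Horner steps 12 → 12 → 1, so m(10) = 1.
  α_3 = 12: Horner steps 12 → 10 → 1, so m(12) = 1.
  α_4 = 1: Horner steps 12 → 8 → 6, so m(1) = 6.
  α_5 = 9: Horner steps 12 → 0 → 11, so m(9) = 11.
Codeword c = [2, 1, 1, 6, 11] ∈ F_13^5.


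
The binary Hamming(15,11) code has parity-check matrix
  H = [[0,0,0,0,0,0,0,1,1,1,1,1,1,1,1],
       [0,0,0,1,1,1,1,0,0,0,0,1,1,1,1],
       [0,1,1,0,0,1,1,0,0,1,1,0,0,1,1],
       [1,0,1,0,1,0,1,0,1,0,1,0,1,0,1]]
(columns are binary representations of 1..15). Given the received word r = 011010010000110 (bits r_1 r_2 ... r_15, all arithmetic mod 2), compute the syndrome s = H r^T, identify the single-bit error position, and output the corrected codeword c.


s = (1, 1, 1, 1)^T, error position = 15, corrected codeword c = 011010010000111

Compute s = H r^T mod 2 one row at a time:
  s_1 = 1 + 0 + 0 + 0 + 0 + 1 + 1 + 0 = 3 ≡ 1 (mod 2).
  s_2 = 0 + 1 + 0 + 0 + 0 + 1 + 1 + 0 = 3 ≡ 1 (mod 2).
  s_3 = 1 + 1 + 0 + 0 + 0 + 0 + 1 + 0 = 3 ≡ 1 (mod 2).
  s_4 = 0 + 1 + 1 + 0 + 0 + 0 + 1 + 0 = 3 ≡ 1 (mod 2).
s = (1, 1, 1, 1)^T — this equals column 15 of H (binary 1111), so error is at position 15.
Correct: flip bit 15 of r = 011010010000110 to get c = 011010010000111.


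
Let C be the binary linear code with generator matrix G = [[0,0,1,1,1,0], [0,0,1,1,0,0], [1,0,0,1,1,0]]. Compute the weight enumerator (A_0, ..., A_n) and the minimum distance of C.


Weight distribution: A_0 = 1, A_1 = 1, A_2 = 3, A_3 = 3. Minimum distance d = 1.

Enumerate all 2^3 = 8 messages m ∈ F_2^3.
For each, compute codeword c = mG in F_2^6, then tally its weight.
  m = 000 → c = 000000, weight = 0.
  m = 100 → c = 001110, weight = 3.
  m = 010 → c = 001100, weight = 2.
  m = 110 → c = 000010, weight = 1.
  m = 001 → c = 100110, weight = 3.
  m = 101 → c = 101000, weight = 2.
  m = 011 → c = 101010, weight = 3.
  m = 111 → c = 100100, weight = 2.
Tally weights:
  weight 0: 1 codewords.
  weight 1: 1 codewords.
  weight 2: 3 codewords.
  weight 3: 3 codewords.
Minimum distance d = smallest w > 0 with A_w > 0 = 1.
Sanity: Σ A_w = 8 = 2^3 = 8 ✓.


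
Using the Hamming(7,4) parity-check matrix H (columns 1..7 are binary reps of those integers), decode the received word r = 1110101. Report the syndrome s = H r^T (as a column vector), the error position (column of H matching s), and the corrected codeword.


s = (0, 1, 0)^T, error position = 2, corrected codeword c = 1010101

Compute s = H r^T mod 2 one row at a time:
  s_1 = 0 + 1 + 0 + 1 = 2 ≡ 0 (mod 2).
  s_2 = 1 + 1 + 0 + 1 = 3 ≡ 1 (mod 2).
  s_3 = 1 + 1 + 1 + 1 = 4 ≡ 0 (mod 2).
s = (0, 1, 0)^T — this equals column 2 of H (binary 010), so error is at position 2.
Correct: flip bit 2 of r = 1110101 to get c = 1010101.


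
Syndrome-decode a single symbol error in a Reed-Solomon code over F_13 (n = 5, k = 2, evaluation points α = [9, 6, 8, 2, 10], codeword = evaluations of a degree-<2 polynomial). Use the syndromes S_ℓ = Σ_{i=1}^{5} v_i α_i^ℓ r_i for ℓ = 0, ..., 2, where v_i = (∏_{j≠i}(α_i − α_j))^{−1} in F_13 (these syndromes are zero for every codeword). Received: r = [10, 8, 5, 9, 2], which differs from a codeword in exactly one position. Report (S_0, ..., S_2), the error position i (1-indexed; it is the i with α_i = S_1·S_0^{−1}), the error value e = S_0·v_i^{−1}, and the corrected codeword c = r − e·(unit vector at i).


S = (12, 11, 9), error at position 4, error magnitude e = 8, c = [10, 8, 5, 1, 2].

Step 1: column multipliers v_i = (∏_{j≠i}(α_i − α_j))^{−1} mod 13.
  i = 1 (α = 9): (9−6)(9−8)(9−2)(9−10) = 3·1·7·(−1) = −21 ≡ 5, so v_1 = 5^{−1} = 8 (mod 13).
  i = 2 (α = 6): (6−9)(6−8)(6−2)(6−10) = (−3)·(−2)·4·(−4) = −96 ≡ 8, so v_2 = 8^{−1} = 5 (mod 13).
  i = 3 (α = 8): (8−9)(8−6)(8−2)(8−10) = (−1)·2·6·(−2) = 24 ≡ 11, so v_3 = 11^{−1} = 6 (mod 13).
  i = 4 (α = 2): (2−9)(2−6)(2−8)(2−10) = (−7)·(−4)·(−6)·(−8) = 1344 ≡ 5, so v_4 = 5^{−1} = 8 (mod 13).
  i = 5 (α = 10): (10−9)(10−6)(10−8)(10−2) = 1·4·2·8 = 64 ≡ 12, so v_5 = 12^{−1} = 12 (mod 13).
  v = [8, 5, 6, 8, 12].
Step 2: syndromes of r = [10, 8, 5, 9, 2] (all sums mod 13).
  S_0 = Σ v_i r_i = 8·10 + 5·8 + 6·5 + 8·9 + 12·2 = 246 ≡ 12.
  S_1 = Σ v_i α_i r_i = 8·9·10 + 5·6·8 + 6·8·5 + 8·2·9 + 12·10·2 = 1584 ≡ 11.
  α_i^2 mod 13 = [3, 10, 12, 4, 9].
  S_2 = Σ v_i α_i^2 r_i = 8·3·10 + 5·10·8 + 6·12·5 + 8·4·9 + 12·9·2 = 1504 ≡ 9.
  S = (12, 11, 9) ≠ 0, so r is not a codeword (an error is present).
Step 3: locate the error. For a single error e at position i, S_ℓ = v_i·e·α_i^ℓ, so α_err = S_1/S_0.
  S_0^{−1} = 12^{−1} = 12 (mod 13), so α_err = 11·12 = 132 ≡ 2 = α_4. Error position i = 4.
  Consistency check: S_2/S_1 = 9·6 = 54 ≡ 2 = α_err ✓ (single-error assumption holds).
Step 4: error magnitude e = S_0/v_4 = S_0·∏_{j≠4}(α_4 − α_j) = 12·5 = 60 ≡ 8 (mod 13).
Step 5: correct position 4: c_4 = r_4 − e = 9 − 8 ≡ 1 (mod 13). Hence c = [10, 8, 5, 1, 2].
  Check: interpolating c through the α_i gives m(x) = 4 + 5·x (degree < 2) with m(α_i) = c_i for every i, so c is indeed a codeword.
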